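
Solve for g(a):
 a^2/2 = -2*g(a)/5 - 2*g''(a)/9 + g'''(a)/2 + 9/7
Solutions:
 g(a) = C1*exp(a*(-2^(1/3)*5^(2/3)*(81*sqrt(60009) + 19843)^(1/3) - 40*2^(2/3)*5^(1/3)/(81*sqrt(60009) + 19843)^(1/3) + 40)/270)*sin(10^(1/3)*sqrt(3)*a*(-5^(1/3)*(81*sqrt(60009) + 19843)^(1/3) + 40*2^(1/3)/(81*sqrt(60009) + 19843)^(1/3))/270) + C2*exp(a*(-2^(1/3)*5^(2/3)*(81*sqrt(60009) + 19843)^(1/3) - 40*2^(2/3)*5^(1/3)/(81*sqrt(60009) + 19843)^(1/3) + 40)/270)*cos(10^(1/3)*sqrt(3)*a*(-5^(1/3)*(81*sqrt(60009) + 19843)^(1/3) + 40*2^(1/3)/(81*sqrt(60009) + 19843)^(1/3))/270) + C3*exp(a*(40*2^(2/3)*5^(1/3)/(81*sqrt(60009) + 19843)^(1/3) + 20 + 2^(1/3)*5^(2/3)*(81*sqrt(60009) + 19843)^(1/3))/135) - 5*a^2/4 + 290/63


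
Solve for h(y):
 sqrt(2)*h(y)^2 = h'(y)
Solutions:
 h(y) = -1/(C1 + sqrt(2)*y)


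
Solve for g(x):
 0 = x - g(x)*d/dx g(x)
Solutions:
 g(x) = -sqrt(C1 + x^2)
 g(x) = sqrt(C1 + x^2)


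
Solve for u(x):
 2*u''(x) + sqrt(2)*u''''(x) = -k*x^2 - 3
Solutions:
 u(x) = C1 + C2*x + C3*sin(2^(1/4)*x) + C4*cos(2^(1/4)*x) - k*x^4/24 + x^2*(sqrt(2)*k - 3)/4


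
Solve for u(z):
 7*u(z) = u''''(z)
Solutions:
 u(z) = C1*exp(-7^(1/4)*z) + C2*exp(7^(1/4)*z) + C3*sin(7^(1/4)*z) + C4*cos(7^(1/4)*z)


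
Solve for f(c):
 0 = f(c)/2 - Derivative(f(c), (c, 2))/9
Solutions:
 f(c) = C1*exp(-3*sqrt(2)*c/2) + C2*exp(3*sqrt(2)*c/2)


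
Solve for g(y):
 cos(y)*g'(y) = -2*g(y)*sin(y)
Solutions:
 g(y) = C1*cos(y)^2


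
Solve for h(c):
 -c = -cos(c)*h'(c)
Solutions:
 h(c) = C1 + Integral(c/cos(c), c)


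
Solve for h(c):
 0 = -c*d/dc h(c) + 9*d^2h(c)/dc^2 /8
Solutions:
 h(c) = C1 + C2*erfi(2*c/3)


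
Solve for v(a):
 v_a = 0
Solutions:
 v(a) = C1


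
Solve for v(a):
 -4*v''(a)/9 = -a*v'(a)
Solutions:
 v(a) = C1 + C2*erfi(3*sqrt(2)*a/4)


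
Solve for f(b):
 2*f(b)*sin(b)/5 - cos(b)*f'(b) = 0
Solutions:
 f(b) = C1/cos(b)^(2/5)


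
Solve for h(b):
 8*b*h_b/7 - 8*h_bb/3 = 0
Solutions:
 h(b) = C1 + C2*erfi(sqrt(42)*b/14)


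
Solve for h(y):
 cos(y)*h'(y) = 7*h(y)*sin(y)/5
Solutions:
 h(y) = C1/cos(y)^(7/5)


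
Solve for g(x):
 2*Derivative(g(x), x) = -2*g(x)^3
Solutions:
 g(x) = -sqrt(2)*sqrt(-1/(C1 - x))/2
 g(x) = sqrt(2)*sqrt(-1/(C1 - x))/2


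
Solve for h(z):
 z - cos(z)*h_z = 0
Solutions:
 h(z) = C1 + Integral(z/cos(z), z)


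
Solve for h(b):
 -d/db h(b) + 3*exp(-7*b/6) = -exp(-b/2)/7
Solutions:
 h(b) = C1 - 2*exp(-b/2)/7 - 18*exp(-7*b/6)/7


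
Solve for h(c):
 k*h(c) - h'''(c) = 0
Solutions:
 h(c) = C1*exp(c*k^(1/3)) + C2*exp(c*k^(1/3)*(-1 + sqrt(3)*I)/2) + C3*exp(-c*k^(1/3)*(1 + sqrt(3)*I)/2)


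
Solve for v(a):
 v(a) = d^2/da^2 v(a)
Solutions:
 v(a) = C1*exp(-a) + C2*exp(a)


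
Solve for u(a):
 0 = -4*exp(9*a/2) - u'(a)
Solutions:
 u(a) = C1 - 8*exp(9*a/2)/9


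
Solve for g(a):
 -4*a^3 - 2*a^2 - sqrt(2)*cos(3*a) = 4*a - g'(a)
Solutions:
 g(a) = C1 + a^4 + 2*a^3/3 + 2*a^2 + sqrt(2)*sin(3*a)/3


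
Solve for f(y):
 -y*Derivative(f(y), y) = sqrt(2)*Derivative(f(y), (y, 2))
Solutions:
 f(y) = C1 + C2*erf(2^(1/4)*y/2)


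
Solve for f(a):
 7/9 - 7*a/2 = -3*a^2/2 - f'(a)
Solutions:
 f(a) = C1 - a^3/2 + 7*a^2/4 - 7*a/9


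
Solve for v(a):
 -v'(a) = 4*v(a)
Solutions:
 v(a) = C1*exp(-4*a)


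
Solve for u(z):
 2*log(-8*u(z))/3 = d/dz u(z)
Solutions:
 -3*Integral(1/(log(-_y) + 3*log(2)), (_y, u(z)))/2 = C1 - z


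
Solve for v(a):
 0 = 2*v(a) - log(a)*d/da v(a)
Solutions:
 v(a) = C1*exp(2*li(a))


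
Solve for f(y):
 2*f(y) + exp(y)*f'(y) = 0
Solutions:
 f(y) = C1*exp(2*exp(-y))


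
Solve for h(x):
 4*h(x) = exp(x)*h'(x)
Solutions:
 h(x) = C1*exp(-4*exp(-x))


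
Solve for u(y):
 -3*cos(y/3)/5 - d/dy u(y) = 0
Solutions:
 u(y) = C1 - 9*sin(y/3)/5


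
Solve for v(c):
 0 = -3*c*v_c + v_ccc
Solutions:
 v(c) = C1 + Integral(C2*airyai(3^(1/3)*c) + C3*airybi(3^(1/3)*c), c)


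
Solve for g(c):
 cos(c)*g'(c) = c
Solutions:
 g(c) = C1 + Integral(c/cos(c), c)


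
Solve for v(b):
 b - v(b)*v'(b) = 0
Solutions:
 v(b) = -sqrt(C1 + b^2)
 v(b) = sqrt(C1 + b^2)


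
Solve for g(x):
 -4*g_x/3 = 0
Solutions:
 g(x) = C1


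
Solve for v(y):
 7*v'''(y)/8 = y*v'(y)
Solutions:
 v(y) = C1 + Integral(C2*airyai(2*7^(2/3)*y/7) + C3*airybi(2*7^(2/3)*y/7), y)


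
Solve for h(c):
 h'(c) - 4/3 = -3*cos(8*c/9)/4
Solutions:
 h(c) = C1 + 4*c/3 - 27*sin(8*c/9)/32


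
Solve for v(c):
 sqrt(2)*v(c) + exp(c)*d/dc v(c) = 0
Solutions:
 v(c) = C1*exp(sqrt(2)*exp(-c))


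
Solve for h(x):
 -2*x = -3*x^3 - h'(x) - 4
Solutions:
 h(x) = C1 - 3*x^4/4 + x^2 - 4*x


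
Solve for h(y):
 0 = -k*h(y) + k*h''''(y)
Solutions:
 h(y) = C1*exp(-y) + C2*exp(y) + C3*sin(y) + C4*cos(y)


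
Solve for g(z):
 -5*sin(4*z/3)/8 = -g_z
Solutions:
 g(z) = C1 - 15*cos(4*z/3)/32


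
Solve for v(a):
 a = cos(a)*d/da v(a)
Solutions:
 v(a) = C1 + Integral(a/cos(a), a)


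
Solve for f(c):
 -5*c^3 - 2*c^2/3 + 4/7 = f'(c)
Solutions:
 f(c) = C1 - 5*c^4/4 - 2*c^3/9 + 4*c/7


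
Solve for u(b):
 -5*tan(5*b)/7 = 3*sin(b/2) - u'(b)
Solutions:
 u(b) = C1 - log(cos(5*b))/7 - 6*cos(b/2)


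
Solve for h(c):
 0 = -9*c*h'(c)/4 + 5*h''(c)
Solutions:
 h(c) = C1 + C2*erfi(3*sqrt(10)*c/20)


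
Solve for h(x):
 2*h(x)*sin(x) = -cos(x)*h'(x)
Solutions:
 h(x) = C1*cos(x)^2


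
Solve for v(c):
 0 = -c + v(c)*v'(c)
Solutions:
 v(c) = -sqrt(C1 + c^2)
 v(c) = sqrt(C1 + c^2)


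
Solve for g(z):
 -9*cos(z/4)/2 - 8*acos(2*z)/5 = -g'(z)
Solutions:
 g(z) = C1 + 8*z*acos(2*z)/5 - 4*sqrt(1 - 4*z^2)/5 + 18*sin(z/4)


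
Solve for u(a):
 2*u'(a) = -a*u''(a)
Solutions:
 u(a) = C1 + C2/a


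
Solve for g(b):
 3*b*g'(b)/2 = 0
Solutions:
 g(b) = C1


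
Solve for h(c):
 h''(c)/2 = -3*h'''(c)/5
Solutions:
 h(c) = C1 + C2*c + C3*exp(-5*c/6)


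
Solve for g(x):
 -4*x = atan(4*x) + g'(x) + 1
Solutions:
 g(x) = C1 - 2*x^2 - x*atan(4*x) - x + log(16*x^2 + 1)/8


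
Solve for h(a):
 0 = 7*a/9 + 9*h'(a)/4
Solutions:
 h(a) = C1 - 14*a^2/81


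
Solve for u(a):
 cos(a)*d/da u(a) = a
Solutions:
 u(a) = C1 + Integral(a/cos(a), a)


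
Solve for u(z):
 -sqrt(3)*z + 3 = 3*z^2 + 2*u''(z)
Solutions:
 u(z) = C1 + C2*z - z^4/8 - sqrt(3)*z^3/12 + 3*z^2/4


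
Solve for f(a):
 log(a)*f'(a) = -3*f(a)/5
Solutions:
 f(a) = C1*exp(-3*li(a)/5)


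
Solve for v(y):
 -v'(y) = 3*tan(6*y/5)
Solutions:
 v(y) = C1 + 5*log(cos(6*y/5))/2


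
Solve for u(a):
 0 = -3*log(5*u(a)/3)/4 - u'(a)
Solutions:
 -4*Integral(1/(-log(_y) - log(5) + log(3)), (_y, u(a)))/3 = C1 - a


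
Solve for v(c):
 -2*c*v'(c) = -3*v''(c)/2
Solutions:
 v(c) = C1 + C2*erfi(sqrt(6)*c/3)


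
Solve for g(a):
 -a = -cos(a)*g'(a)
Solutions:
 g(a) = C1 + Integral(a/cos(a), a)


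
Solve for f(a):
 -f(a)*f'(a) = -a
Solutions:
 f(a) = -sqrt(C1 + a^2)
 f(a) = sqrt(C1 + a^2)


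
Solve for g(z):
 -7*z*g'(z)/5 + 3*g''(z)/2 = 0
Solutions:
 g(z) = C1 + C2*erfi(sqrt(105)*z/15)


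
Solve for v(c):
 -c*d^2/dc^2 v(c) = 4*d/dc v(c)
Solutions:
 v(c) = C1 + C2/c^3


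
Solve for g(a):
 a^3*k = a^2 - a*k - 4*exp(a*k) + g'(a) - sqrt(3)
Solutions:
 g(a) = C1 + a^4*k/4 - a^3/3 + a^2*k/2 + sqrt(3)*a + 4*exp(a*k)/k


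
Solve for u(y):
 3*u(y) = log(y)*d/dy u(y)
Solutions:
 u(y) = C1*exp(3*li(y))


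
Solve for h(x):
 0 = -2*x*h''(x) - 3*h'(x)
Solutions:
 h(x) = C1 + C2/sqrt(x)


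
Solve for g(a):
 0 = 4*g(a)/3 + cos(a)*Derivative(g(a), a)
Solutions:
 g(a) = C1*(sin(a) - 1)^(2/3)/(sin(a) + 1)^(2/3)


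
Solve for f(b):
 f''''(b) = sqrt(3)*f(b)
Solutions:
 f(b) = C1*exp(-3^(1/8)*b) + C2*exp(3^(1/8)*b) + C3*sin(3^(1/8)*b) + C4*cos(3^(1/8)*b)


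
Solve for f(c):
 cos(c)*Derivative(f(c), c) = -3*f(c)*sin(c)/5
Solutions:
 f(c) = C1*cos(c)^(3/5)


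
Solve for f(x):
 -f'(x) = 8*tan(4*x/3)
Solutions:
 f(x) = C1 + 6*log(cos(4*x/3))


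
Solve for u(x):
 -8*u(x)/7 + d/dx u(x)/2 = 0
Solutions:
 u(x) = C1*exp(16*x/7)


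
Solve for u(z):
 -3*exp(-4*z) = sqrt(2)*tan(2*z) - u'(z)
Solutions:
 u(z) = C1 + sqrt(2)*log(tan(2*z)^2 + 1)/4 - 3*exp(-4*z)/4


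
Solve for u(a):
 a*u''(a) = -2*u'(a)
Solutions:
 u(a) = C1 + C2/a


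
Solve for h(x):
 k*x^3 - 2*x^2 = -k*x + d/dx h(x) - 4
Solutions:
 h(x) = C1 + k*x^4/4 + k*x^2/2 - 2*x^3/3 + 4*x


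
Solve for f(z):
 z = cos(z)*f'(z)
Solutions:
 f(z) = C1 + Integral(z/cos(z), z)


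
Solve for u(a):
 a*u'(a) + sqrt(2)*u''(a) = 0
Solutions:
 u(a) = C1 + C2*erf(2^(1/4)*a/2)


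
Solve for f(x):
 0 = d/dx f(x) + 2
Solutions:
 f(x) = C1 - 2*x


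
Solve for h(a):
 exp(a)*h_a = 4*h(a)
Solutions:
 h(a) = C1*exp(-4*exp(-a))


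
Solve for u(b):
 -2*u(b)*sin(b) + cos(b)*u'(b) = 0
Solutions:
 u(b) = C1/cos(b)^2


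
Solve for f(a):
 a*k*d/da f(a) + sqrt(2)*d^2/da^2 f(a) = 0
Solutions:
 f(a) = Piecewise((-2^(3/4)*sqrt(pi)*C1*erf(2^(1/4)*a*sqrt(k)/2)/(2*sqrt(k)) - C2, (k > 0) | (k < 0)), (-C1*a - C2, True))


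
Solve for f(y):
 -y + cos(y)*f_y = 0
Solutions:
 f(y) = C1 + Integral(y/cos(y), y)


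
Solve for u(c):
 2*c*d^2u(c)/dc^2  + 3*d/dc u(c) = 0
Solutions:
 u(c) = C1 + C2/sqrt(c)


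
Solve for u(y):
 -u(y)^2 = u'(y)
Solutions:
 u(y) = 1/(C1 + y)


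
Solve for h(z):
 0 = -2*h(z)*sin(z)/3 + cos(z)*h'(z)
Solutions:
 h(z) = C1/cos(z)^(2/3)


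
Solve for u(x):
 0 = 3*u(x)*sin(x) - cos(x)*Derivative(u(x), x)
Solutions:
 u(x) = C1/cos(x)^3


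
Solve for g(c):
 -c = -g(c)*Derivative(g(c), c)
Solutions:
 g(c) = -sqrt(C1 + c^2)
 g(c) = sqrt(C1 + c^2)


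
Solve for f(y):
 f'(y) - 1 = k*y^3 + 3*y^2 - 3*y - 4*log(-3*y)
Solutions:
 f(y) = C1 + k*y^4/4 + y^3 - 3*y^2/2 - 4*y*log(-y) + y*(5 - 4*log(3))


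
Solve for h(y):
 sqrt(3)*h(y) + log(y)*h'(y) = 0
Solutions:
 h(y) = C1*exp(-sqrt(3)*li(y))


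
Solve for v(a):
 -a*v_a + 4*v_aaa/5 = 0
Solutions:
 v(a) = C1 + Integral(C2*airyai(10^(1/3)*a/2) + C3*airybi(10^(1/3)*a/2), a)


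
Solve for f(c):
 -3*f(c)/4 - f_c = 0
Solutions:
 f(c) = C1*exp(-3*c/4)


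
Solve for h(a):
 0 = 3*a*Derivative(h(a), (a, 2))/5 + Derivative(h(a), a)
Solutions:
 h(a) = C1 + C2/a^(2/3)


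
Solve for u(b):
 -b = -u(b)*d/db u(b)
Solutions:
 u(b) = -sqrt(C1 + b^2)
 u(b) = sqrt(C1 + b^2)


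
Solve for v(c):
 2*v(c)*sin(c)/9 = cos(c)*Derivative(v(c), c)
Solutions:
 v(c) = C1/cos(c)^(2/9)


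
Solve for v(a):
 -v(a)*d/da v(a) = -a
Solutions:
 v(a) = -sqrt(C1 + a^2)
 v(a) = sqrt(C1 + a^2)


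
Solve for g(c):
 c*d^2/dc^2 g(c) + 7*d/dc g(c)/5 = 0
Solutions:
 g(c) = C1 + C2/c^(2/5)


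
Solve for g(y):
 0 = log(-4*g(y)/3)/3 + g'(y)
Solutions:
 3*Integral(1/(log(-_y) - log(3) + 2*log(2)), (_y, g(y))) = C1 - y


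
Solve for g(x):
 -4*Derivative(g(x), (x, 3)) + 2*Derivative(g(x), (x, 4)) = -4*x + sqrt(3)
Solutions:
 g(x) = C1 + C2*x + C3*x^2 + C4*exp(2*x) + x^4/24 + x^3*(2 - sqrt(3))/24


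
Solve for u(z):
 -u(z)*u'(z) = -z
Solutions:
 u(z) = -sqrt(C1 + z^2)
 u(z) = sqrt(C1 + z^2)


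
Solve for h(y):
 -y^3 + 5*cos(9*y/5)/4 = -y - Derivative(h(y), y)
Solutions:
 h(y) = C1 + y^4/4 - y^2/2 - 25*sin(9*y/5)/36


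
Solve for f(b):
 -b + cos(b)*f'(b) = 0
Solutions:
 f(b) = C1 + Integral(b/cos(b), b)


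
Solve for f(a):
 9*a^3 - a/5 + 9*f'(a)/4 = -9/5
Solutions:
 f(a) = C1 - a^4 + 2*a^2/45 - 4*a/5


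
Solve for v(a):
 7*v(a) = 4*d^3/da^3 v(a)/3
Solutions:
 v(a) = C3*exp(42^(1/3)*a/2) + (C1*sin(14^(1/3)*3^(5/6)*a/4) + C2*cos(14^(1/3)*3^(5/6)*a/4))*exp(-42^(1/3)*a/4)


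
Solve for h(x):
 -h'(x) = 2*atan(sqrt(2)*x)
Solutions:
 h(x) = C1 - 2*x*atan(sqrt(2)*x) + sqrt(2)*log(2*x^2 + 1)/2


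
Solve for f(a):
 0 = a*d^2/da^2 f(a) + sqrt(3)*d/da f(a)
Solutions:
 f(a) = C1 + C2*a^(1 - sqrt(3))


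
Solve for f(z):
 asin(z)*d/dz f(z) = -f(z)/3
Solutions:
 f(z) = C1*exp(-Integral(1/asin(z), z)/3)


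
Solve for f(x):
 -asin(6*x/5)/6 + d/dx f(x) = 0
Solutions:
 f(x) = C1 + x*asin(6*x/5)/6 + sqrt(25 - 36*x^2)/36


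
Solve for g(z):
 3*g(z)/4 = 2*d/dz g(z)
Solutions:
 g(z) = C1*exp(3*z/8)


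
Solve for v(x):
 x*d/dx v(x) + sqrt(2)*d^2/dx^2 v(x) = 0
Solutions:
 v(x) = C1 + C2*erf(2^(1/4)*x/2)


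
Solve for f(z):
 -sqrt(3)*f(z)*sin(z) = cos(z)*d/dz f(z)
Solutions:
 f(z) = C1*cos(z)^(sqrt(3))


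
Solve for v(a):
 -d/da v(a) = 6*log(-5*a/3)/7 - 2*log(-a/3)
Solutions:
 v(a) = C1 + 8*a*log(-a)/7 + a*(-log(46875)/7 - 8/7 - log(3))


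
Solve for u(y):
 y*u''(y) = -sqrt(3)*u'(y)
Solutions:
 u(y) = C1 + C2*y^(1 - sqrt(3))


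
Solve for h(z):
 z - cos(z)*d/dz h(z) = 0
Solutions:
 h(z) = C1 + Integral(z/cos(z), z)


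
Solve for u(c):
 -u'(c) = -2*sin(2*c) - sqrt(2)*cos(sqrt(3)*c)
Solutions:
 u(c) = C1 + sqrt(6)*sin(sqrt(3)*c)/3 - cos(2*c)


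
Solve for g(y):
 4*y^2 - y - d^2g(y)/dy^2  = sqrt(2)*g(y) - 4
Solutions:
 g(y) = C1*sin(2^(1/4)*y) + C2*cos(2^(1/4)*y) + 2*sqrt(2)*y^2 - sqrt(2)*y/2 - 4 + 2*sqrt(2)


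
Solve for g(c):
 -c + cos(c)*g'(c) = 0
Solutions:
 g(c) = C1 + Integral(c/cos(c), c)


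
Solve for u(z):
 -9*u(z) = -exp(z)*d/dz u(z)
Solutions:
 u(z) = C1*exp(-9*exp(-z))


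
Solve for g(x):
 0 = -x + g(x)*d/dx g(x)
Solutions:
 g(x) = -sqrt(C1 + x^2)
 g(x) = sqrt(C1 + x^2)


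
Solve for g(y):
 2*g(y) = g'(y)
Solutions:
 g(y) = C1*exp(2*y)


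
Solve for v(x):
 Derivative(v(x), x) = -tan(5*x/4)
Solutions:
 v(x) = C1 + 4*log(cos(5*x/4))/5


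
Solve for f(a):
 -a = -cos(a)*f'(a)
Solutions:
 f(a) = C1 + Integral(a/cos(a), a)


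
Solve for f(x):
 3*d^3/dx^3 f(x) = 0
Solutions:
 f(x) = C1 + C2*x + C3*x^2


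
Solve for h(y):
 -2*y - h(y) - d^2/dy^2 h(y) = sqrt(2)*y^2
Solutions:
 h(y) = C1*sin(y) + C2*cos(y) - sqrt(2)*y^2 - 2*y + 2*sqrt(2)


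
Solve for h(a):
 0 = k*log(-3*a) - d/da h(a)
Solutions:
 h(a) = C1 + a*k*log(-a) + a*k*(-1 + log(3))


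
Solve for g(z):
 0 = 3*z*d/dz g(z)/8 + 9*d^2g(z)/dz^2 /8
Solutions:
 g(z) = C1 + C2*erf(sqrt(6)*z/6)


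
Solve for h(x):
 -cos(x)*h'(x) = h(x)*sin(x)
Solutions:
 h(x) = C1*cos(x)


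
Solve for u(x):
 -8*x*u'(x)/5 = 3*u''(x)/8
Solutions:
 u(x) = C1 + C2*erf(4*sqrt(30)*x/15)


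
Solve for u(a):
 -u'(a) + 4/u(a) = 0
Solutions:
 u(a) = -sqrt(C1 + 8*a)
 u(a) = sqrt(C1 + 8*a)


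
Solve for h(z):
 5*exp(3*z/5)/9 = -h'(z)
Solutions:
 h(z) = C1 - 25*exp(3*z/5)/27


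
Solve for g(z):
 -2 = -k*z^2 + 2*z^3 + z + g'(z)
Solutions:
 g(z) = C1 + k*z^3/3 - z^4/2 - z^2/2 - 2*z


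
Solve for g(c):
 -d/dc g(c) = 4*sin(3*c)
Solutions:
 g(c) = C1 + 4*cos(3*c)/3


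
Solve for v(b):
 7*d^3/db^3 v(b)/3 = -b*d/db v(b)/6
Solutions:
 v(b) = C1 + Integral(C2*airyai(-14^(2/3)*b/14) + C3*airybi(-14^(2/3)*b/14), b)


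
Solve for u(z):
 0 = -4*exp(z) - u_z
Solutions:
 u(z) = C1 - 4*exp(z)


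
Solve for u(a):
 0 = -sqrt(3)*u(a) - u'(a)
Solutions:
 u(a) = C1*exp(-sqrt(3)*a)


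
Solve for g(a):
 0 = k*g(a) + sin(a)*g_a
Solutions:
 g(a) = C1*exp(k*(-log(cos(a) - 1) + log(cos(a) + 1))/2)


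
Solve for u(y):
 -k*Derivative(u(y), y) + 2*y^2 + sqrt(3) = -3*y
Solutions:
 u(y) = C1 + 2*y^3/(3*k) + 3*y^2/(2*k) + sqrt(3)*y/k


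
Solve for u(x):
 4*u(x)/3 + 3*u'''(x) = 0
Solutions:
 u(x) = C3*exp(-2^(2/3)*3^(1/3)*x/3) + (C1*sin(2^(2/3)*3^(5/6)*x/6) + C2*cos(2^(2/3)*3^(5/6)*x/6))*exp(2^(2/3)*3^(1/3)*x/6)


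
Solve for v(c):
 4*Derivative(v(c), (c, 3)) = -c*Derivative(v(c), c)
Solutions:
 v(c) = C1 + Integral(C2*airyai(-2^(1/3)*c/2) + C3*airybi(-2^(1/3)*c/2), c)


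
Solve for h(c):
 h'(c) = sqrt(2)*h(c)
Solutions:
 h(c) = C1*exp(sqrt(2)*c)


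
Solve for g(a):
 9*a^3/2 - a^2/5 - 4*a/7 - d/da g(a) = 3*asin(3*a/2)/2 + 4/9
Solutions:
 g(a) = C1 + 9*a^4/8 - a^3/15 - 2*a^2/7 - 3*a*asin(3*a/2)/2 - 4*a/9 - sqrt(4 - 9*a^2)/2


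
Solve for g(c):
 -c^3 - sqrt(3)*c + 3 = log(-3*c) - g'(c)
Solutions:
 g(c) = C1 + c^4/4 + sqrt(3)*c^2/2 + c*log(-c) + c*(-4 + log(3))


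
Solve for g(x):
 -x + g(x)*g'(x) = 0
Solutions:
 g(x) = -sqrt(C1 + x^2)
 g(x) = sqrt(C1 + x^2)


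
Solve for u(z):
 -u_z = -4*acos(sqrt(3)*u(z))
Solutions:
 Integral(1/acos(sqrt(3)*_y), (_y, u(z))) = C1 + 4*z


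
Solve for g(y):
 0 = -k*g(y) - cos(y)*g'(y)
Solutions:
 g(y) = C1*exp(k*(log(sin(y) - 1) - log(sin(y) + 1))/2)


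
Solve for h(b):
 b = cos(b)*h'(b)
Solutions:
 h(b) = C1 + Integral(b/cos(b), b)


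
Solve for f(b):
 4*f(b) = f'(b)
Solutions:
 f(b) = C1*exp(4*b)


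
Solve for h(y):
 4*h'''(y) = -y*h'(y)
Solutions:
 h(y) = C1 + Integral(C2*airyai(-2^(1/3)*y/2) + C3*airybi(-2^(1/3)*y/2), y)


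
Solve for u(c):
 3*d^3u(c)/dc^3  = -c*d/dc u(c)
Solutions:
 u(c) = C1 + Integral(C2*airyai(-3^(2/3)*c/3) + C3*airybi(-3^(2/3)*c/3), c)


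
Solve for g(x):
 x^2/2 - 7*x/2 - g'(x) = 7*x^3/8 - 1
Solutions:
 g(x) = C1 - 7*x^4/32 + x^3/6 - 7*x^2/4 + x


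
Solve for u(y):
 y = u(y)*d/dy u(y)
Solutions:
 u(y) = -sqrt(C1 + y^2)
 u(y) = sqrt(C1 + y^2)


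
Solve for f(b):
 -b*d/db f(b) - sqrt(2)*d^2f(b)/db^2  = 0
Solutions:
 f(b) = C1 + C2*erf(2^(1/4)*b/2)


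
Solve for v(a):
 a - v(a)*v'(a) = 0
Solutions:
 v(a) = -sqrt(C1 + a^2)
 v(a) = sqrt(C1 + a^2)


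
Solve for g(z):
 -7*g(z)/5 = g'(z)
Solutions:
 g(z) = C1*exp(-7*z/5)


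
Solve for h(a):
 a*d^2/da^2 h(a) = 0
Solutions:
 h(a) = C1 + C2*a


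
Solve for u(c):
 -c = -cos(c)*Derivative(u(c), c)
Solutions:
 u(c) = C1 + Integral(c/cos(c), c)


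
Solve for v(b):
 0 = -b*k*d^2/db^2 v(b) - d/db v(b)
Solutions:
 v(b) = C1 + b^(((re(k) - 1)*re(k) + im(k)^2)/(re(k)^2 + im(k)^2))*(C2*sin(log(b)*Abs(im(k))/(re(k)^2 + im(k)^2)) + C3*cos(log(b)*im(k)/(re(k)^2 + im(k)^2)))


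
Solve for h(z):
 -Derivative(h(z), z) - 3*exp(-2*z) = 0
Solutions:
 h(z) = C1 + 3*exp(-2*z)/2


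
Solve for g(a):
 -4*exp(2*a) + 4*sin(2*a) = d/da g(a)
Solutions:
 g(a) = C1 - 2*exp(2*a) - 2*cos(2*a)


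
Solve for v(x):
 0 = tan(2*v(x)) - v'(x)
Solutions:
 v(x) = -asin(C1*exp(2*x))/2 + pi/2
 v(x) = asin(C1*exp(2*x))/2


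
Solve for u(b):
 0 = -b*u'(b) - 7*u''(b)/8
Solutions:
 u(b) = C1 + C2*erf(2*sqrt(7)*b/7)


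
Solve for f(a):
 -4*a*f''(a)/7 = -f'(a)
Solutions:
 f(a) = C1 + C2*a^(11/4)


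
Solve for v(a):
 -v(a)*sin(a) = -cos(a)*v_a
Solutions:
 v(a) = C1/cos(a)


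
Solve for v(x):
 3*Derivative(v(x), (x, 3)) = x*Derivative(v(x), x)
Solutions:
 v(x) = C1 + Integral(C2*airyai(3^(2/3)*x/3) + C3*airybi(3^(2/3)*x/3), x)


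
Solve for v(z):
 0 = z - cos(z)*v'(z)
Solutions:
 v(z) = C1 + Integral(z/cos(z), z)


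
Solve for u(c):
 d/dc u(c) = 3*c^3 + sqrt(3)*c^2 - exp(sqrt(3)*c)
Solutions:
 u(c) = C1 + 3*c^4/4 + sqrt(3)*c^3/3 - sqrt(3)*exp(sqrt(3)*c)/3


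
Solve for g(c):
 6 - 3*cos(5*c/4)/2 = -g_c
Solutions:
 g(c) = C1 - 6*c + 6*sin(5*c/4)/5


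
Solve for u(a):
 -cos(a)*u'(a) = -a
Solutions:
 u(a) = C1 + Integral(a/cos(a), a)


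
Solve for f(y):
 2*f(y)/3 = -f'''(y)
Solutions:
 f(y) = C3*exp(-2^(1/3)*3^(2/3)*y/3) + (C1*sin(2^(1/3)*3^(1/6)*y/2) + C2*cos(2^(1/3)*3^(1/6)*y/2))*exp(2^(1/3)*3^(2/3)*y/6)


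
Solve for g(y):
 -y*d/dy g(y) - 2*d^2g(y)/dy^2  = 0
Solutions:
 g(y) = C1 + C2*erf(y/2)


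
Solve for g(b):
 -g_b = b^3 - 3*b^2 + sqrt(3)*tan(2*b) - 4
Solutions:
 g(b) = C1 - b^4/4 + b^3 + 4*b + sqrt(3)*log(cos(2*b))/2


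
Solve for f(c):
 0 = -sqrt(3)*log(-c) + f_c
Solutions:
 f(c) = C1 + sqrt(3)*c*log(-c) - sqrt(3)*c


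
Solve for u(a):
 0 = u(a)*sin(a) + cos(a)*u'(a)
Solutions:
 u(a) = C1*cos(a)


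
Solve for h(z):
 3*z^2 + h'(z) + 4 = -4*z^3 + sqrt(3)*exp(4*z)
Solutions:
 h(z) = C1 - z^4 - z^3 - 4*z + sqrt(3)*exp(4*z)/4


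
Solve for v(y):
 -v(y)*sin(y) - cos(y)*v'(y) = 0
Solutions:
 v(y) = C1*cos(y)


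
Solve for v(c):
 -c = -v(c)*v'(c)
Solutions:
 v(c) = -sqrt(C1 + c^2)
 v(c) = sqrt(C1 + c^2)


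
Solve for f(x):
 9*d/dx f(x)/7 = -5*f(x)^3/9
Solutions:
 f(x) = -9*sqrt(2)*sqrt(-1/(C1 - 35*x))/2
 f(x) = 9*sqrt(2)*sqrt(-1/(C1 - 35*x))/2


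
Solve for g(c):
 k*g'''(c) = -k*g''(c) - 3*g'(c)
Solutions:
 g(c) = C1 + C2*exp(c*(-1 + sqrt(k*(k - 12))/k)/2) + C3*exp(-c*(1 + sqrt(k*(k - 12))/k)/2)


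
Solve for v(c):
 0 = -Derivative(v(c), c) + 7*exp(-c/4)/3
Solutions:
 v(c) = C1 - 28*exp(-c/4)/3


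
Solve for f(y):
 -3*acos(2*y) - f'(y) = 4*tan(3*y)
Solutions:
 f(y) = C1 - 3*y*acos(2*y) + 3*sqrt(1 - 4*y^2)/2 + 4*log(cos(3*y))/3


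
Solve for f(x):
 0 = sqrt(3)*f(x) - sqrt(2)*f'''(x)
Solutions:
 f(x) = C3*exp(2^(5/6)*3^(1/6)*x/2) + (C1*sin(2^(5/6)*3^(2/3)*x/4) + C2*cos(2^(5/6)*3^(2/3)*x/4))*exp(-2^(5/6)*3^(1/6)*x/4)


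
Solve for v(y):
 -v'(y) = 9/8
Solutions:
 v(y) = C1 - 9*y/8


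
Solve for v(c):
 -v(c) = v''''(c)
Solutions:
 v(c) = (C1*sin(sqrt(2)*c/2) + C2*cos(sqrt(2)*c/2))*exp(-sqrt(2)*c/2) + (C3*sin(sqrt(2)*c/2) + C4*cos(sqrt(2)*c/2))*exp(sqrt(2)*c/2)


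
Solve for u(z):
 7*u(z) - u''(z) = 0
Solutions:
 u(z) = C1*exp(-sqrt(7)*z) + C2*exp(sqrt(7)*z)


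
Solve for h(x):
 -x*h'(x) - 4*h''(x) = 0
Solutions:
 h(x) = C1 + C2*erf(sqrt(2)*x/4)


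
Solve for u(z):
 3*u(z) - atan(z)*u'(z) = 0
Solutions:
 u(z) = C1*exp(3*Integral(1/atan(z), z))


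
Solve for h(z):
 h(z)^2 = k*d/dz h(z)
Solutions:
 h(z) = -k/(C1*k + z)


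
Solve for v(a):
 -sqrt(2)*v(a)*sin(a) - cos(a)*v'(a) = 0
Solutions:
 v(a) = C1*cos(a)^(sqrt(2))


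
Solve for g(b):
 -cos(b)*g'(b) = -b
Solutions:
 g(b) = C1 + Integral(b/cos(b), b)


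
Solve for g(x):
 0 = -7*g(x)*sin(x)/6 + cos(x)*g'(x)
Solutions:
 g(x) = C1/cos(x)^(7/6)


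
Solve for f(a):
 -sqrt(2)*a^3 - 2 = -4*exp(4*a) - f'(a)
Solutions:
 f(a) = C1 + sqrt(2)*a^4/4 + 2*a - exp(4*a)


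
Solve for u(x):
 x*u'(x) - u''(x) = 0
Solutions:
 u(x) = C1 + C2*erfi(sqrt(2)*x/2)


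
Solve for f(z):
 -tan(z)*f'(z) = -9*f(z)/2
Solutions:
 f(z) = C1*sin(z)^(9/2)


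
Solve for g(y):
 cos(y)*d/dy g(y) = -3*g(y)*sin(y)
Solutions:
 g(y) = C1*cos(y)^3


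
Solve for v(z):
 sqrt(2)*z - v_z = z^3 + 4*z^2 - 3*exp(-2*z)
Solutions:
 v(z) = C1 - z^4/4 - 4*z^3/3 + sqrt(2)*z^2/2 - 3*exp(-2*z)/2


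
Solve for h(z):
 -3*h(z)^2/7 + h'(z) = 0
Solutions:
 h(z) = -7/(C1 + 3*z)


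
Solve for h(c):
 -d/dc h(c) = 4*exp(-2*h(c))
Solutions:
 h(c) = log(-sqrt(C1 - 8*c))
 h(c) = log(C1 - 8*c)/2


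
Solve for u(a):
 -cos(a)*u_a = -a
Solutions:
 u(a) = C1 + Integral(a/cos(a), a)


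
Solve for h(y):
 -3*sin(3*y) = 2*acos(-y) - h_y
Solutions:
 h(y) = C1 + 2*y*acos(-y) + 2*sqrt(1 - y^2) - cos(3*y)


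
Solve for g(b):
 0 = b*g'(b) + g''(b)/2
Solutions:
 g(b) = C1 + C2*erf(b)


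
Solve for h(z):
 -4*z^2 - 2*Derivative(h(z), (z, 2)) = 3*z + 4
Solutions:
 h(z) = C1 + C2*z - z^4/6 - z^3/4 - z^2


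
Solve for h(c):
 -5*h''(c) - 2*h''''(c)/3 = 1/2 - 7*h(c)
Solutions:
 h(c) = C1*exp(-c*sqrt(-15 + sqrt(393))/2) + C2*exp(c*sqrt(-15 + sqrt(393))/2) + C3*sin(c*sqrt(15 + sqrt(393))/2) + C4*cos(c*sqrt(15 + sqrt(393))/2) + 1/14


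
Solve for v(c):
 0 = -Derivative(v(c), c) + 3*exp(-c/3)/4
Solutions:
 v(c) = C1 - 9*exp(-c/3)/4


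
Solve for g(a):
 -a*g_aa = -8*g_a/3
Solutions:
 g(a) = C1 + C2*a^(11/3)


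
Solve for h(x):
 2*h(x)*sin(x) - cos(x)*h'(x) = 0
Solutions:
 h(x) = C1/cos(x)^2


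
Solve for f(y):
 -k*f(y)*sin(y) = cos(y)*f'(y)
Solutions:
 f(y) = C1*exp(k*log(cos(y)))


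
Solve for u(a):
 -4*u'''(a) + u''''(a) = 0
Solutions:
 u(a) = C1 + C2*a + C3*a^2 + C4*exp(4*a)


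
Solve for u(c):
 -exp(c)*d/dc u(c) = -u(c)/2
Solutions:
 u(c) = C1*exp(-exp(-c)/2)


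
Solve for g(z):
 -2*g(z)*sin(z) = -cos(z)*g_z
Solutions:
 g(z) = C1/cos(z)^2


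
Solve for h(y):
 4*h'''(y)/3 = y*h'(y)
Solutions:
 h(y) = C1 + Integral(C2*airyai(6^(1/3)*y/2) + C3*airybi(6^(1/3)*y/2), y)


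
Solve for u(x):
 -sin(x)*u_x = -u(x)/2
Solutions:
 u(x) = C1*(cos(x) - 1)^(1/4)/(cos(x) + 1)^(1/4)


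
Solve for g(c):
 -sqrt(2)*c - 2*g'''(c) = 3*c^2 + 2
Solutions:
 g(c) = C1 + C2*c + C3*c^2 - c^5/40 - sqrt(2)*c^4/48 - c^3/6


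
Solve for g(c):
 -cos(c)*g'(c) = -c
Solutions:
 g(c) = C1 + Integral(c/cos(c), c)


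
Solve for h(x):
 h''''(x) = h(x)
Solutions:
 h(x) = C1*exp(-x) + C2*exp(x) + C3*sin(x) + C4*cos(x)


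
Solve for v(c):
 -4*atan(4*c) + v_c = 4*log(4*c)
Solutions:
 v(c) = C1 + 4*c*log(c) + 4*c*atan(4*c) - 4*c + 8*c*log(2) - log(16*c^2 + 1)/2


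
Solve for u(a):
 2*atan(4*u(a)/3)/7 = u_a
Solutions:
 Integral(1/atan(4*_y/3), (_y, u(a))) = C1 + 2*a/7


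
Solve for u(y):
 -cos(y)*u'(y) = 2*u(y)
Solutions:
 u(y) = C1*(sin(y) - 1)/(sin(y) + 1)


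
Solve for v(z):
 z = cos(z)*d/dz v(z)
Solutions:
 v(z) = C1 + Integral(z/cos(z), z)


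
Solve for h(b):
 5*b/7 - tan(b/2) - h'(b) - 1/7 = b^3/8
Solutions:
 h(b) = C1 - b^4/32 + 5*b^2/14 - b/7 + 2*log(cos(b/2))


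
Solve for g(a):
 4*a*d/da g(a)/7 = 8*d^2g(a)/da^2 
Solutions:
 g(a) = C1 + C2*erfi(sqrt(7)*a/14)


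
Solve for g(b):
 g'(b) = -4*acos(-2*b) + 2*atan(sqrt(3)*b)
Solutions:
 g(b) = C1 - 4*b*acos(-2*b) + 2*b*atan(sqrt(3)*b) - 2*sqrt(1 - 4*b^2) - sqrt(3)*log(3*b^2 + 1)/3


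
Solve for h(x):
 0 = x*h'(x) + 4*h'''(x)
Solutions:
 h(x) = C1 + Integral(C2*airyai(-2^(1/3)*x/2) + C3*airybi(-2^(1/3)*x/2), x)


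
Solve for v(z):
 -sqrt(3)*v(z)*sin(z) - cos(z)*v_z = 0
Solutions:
 v(z) = C1*cos(z)^(sqrt(3))


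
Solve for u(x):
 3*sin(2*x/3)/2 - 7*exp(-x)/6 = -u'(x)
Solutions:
 u(x) = C1 + 9*cos(2*x/3)/4 - 7*exp(-x)/6


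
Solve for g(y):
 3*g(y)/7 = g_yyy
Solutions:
 g(y) = C3*exp(3^(1/3)*7^(2/3)*y/7) + (C1*sin(3^(5/6)*7^(2/3)*y/14) + C2*cos(3^(5/6)*7^(2/3)*y/14))*exp(-3^(1/3)*7^(2/3)*y/14)


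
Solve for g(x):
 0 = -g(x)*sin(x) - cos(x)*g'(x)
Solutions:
 g(x) = C1*cos(x)


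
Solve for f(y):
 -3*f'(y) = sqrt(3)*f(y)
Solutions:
 f(y) = C1*exp(-sqrt(3)*y/3)


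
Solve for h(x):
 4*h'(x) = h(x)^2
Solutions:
 h(x) = -4/(C1 + x)


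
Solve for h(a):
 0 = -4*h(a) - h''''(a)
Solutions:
 h(a) = (C1*sin(a) + C2*cos(a))*exp(-a) + (C3*sin(a) + C4*cos(a))*exp(a)


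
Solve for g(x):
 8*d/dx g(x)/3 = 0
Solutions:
 g(x) = C1


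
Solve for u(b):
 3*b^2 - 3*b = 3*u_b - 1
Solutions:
 u(b) = C1 + b^3/3 - b^2/2 + b/3


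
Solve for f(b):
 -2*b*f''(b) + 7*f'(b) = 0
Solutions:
 f(b) = C1 + C2*b^(9/2)


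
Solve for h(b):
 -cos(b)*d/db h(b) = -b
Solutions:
 h(b) = C1 + Integral(b/cos(b), b)


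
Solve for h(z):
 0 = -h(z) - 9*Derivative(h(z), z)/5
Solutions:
 h(z) = C1*exp(-5*z/9)


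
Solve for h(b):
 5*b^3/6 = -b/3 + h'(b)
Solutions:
 h(b) = C1 + 5*b^4/24 + b^2/6


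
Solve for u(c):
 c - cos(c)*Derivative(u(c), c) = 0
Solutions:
 u(c) = C1 + Integral(c/cos(c), c)


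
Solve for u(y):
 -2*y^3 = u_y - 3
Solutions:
 u(y) = C1 - y^4/2 + 3*y


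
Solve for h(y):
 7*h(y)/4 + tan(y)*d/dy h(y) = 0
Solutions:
 h(y) = C1/sin(y)^(7/4)


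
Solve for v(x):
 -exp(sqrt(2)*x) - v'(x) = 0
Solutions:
 v(x) = C1 - sqrt(2)*exp(sqrt(2)*x)/2


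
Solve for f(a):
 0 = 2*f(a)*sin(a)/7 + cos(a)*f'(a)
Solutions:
 f(a) = C1*cos(a)^(2/7)


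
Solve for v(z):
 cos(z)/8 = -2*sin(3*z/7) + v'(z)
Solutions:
 v(z) = C1 + sin(z)/8 - 14*cos(3*z/7)/3


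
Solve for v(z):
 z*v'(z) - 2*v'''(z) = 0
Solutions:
 v(z) = C1 + Integral(C2*airyai(2^(2/3)*z/2) + C3*airybi(2^(2/3)*z/2), z)


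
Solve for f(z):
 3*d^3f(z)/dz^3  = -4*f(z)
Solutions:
 f(z) = C3*exp(-6^(2/3)*z/3) + (C1*sin(2^(2/3)*3^(1/6)*z/2) + C2*cos(2^(2/3)*3^(1/6)*z/2))*exp(6^(2/3)*z/6)


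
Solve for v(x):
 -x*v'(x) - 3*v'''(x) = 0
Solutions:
 v(x) = C1 + Integral(C2*airyai(-3^(2/3)*x/3) + C3*airybi(-3^(2/3)*x/3), x)


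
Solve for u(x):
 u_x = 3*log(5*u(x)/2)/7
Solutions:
 7*Integral(1/(-log(_y) - log(5) + log(2)), (_y, u(x)))/3 = C1 - x


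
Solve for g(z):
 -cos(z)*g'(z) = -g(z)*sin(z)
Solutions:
 g(z) = C1/cos(z)


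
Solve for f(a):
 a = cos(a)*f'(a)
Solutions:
 f(a) = C1 + Integral(a/cos(a), a)


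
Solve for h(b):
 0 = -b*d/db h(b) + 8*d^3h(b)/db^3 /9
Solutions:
 h(b) = C1 + Integral(C2*airyai(3^(2/3)*b/2) + C3*airybi(3^(2/3)*b/2), b)


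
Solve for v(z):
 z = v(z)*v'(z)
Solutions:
 v(z) = -sqrt(C1 + z^2)
 v(z) = sqrt(C1 + z^2)


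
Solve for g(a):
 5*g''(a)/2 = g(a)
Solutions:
 g(a) = C1*exp(-sqrt(10)*a/5) + C2*exp(sqrt(10)*a/5)


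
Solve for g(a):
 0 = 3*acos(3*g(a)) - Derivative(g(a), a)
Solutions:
 Integral(1/acos(3*_y), (_y, g(a))) = C1 + 3*a


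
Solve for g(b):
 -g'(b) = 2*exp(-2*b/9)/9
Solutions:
 g(b) = C1 + exp(-2*b/9)


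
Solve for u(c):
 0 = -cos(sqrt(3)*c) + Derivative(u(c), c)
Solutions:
 u(c) = C1 + sqrt(3)*sin(sqrt(3)*c)/3


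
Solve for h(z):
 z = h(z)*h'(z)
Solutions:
 h(z) = -sqrt(C1 + z^2)
 h(z) = sqrt(C1 + z^2)


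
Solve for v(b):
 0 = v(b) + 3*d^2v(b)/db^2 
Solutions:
 v(b) = C1*sin(sqrt(3)*b/3) + C2*cos(sqrt(3)*b/3)


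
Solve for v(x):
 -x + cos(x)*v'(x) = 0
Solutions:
 v(x) = C1 + Integral(x/cos(x), x)


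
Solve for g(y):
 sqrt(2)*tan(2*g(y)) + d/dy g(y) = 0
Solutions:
 g(y) = -asin(C1*exp(-2*sqrt(2)*y))/2 + pi/2
 g(y) = asin(C1*exp(-2*sqrt(2)*y))/2


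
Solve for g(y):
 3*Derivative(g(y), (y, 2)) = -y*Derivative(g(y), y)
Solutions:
 g(y) = C1 + C2*erf(sqrt(6)*y/6)


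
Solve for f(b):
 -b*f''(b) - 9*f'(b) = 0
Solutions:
 f(b) = C1 + C2/b^8


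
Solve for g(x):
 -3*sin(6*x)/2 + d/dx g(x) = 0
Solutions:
 g(x) = C1 - cos(6*x)/4


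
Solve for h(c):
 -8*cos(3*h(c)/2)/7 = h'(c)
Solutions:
 8*c/7 - log(sin(3*h(c)/2) - 1)/3 + log(sin(3*h(c)/2) + 1)/3 = C1


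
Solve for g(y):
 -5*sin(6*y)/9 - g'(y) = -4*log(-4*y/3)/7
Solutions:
 g(y) = C1 + 4*y*log(-y)/7 - 4*y*log(3)/7 - 4*y/7 + 8*y*log(2)/7 + 5*cos(6*y)/54


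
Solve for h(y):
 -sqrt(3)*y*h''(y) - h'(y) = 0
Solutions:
 h(y) = C1 + C2*y^(1 - sqrt(3)/3)


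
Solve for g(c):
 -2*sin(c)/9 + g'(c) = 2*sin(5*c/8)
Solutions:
 g(c) = C1 - 16*cos(5*c/8)/5 - 2*cos(c)/9


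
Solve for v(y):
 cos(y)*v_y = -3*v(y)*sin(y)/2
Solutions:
 v(y) = C1*cos(y)^(3/2)


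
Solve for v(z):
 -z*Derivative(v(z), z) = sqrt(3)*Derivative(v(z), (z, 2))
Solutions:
 v(z) = C1 + C2*erf(sqrt(2)*3^(3/4)*z/6)


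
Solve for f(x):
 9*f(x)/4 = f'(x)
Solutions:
 f(x) = C1*exp(9*x/4)


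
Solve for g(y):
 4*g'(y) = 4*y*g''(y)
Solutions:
 g(y) = C1 + C2*y^2


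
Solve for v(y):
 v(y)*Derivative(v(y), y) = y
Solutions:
 v(y) = -sqrt(C1 + y^2)
 v(y) = sqrt(C1 + y^2)


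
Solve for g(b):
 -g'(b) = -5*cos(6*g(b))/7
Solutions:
 -5*b/7 - log(sin(6*g(b)) - 1)/12 + log(sin(6*g(b)) + 1)/12 = C1


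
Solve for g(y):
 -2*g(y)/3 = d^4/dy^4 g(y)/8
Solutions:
 g(y) = (C1*sin(sqrt(2)*3^(3/4)*y/3) + C2*cos(sqrt(2)*3^(3/4)*y/3))*exp(-sqrt(2)*3^(3/4)*y/3) + (C3*sin(sqrt(2)*3^(3/4)*y/3) + C4*cos(sqrt(2)*3^(3/4)*y/3))*exp(sqrt(2)*3^(3/4)*y/3)


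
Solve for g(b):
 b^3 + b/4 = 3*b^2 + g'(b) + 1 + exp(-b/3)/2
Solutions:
 g(b) = C1 + b^4/4 - b^3 + b^2/8 - b + 3*exp(-b/3)/2


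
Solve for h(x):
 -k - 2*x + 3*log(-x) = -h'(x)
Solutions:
 h(x) = C1 + x^2 + x*(k + 3) - 3*x*log(-x)


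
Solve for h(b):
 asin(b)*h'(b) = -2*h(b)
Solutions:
 h(b) = C1*exp(-2*Integral(1/asin(b), b))


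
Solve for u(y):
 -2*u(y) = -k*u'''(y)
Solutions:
 u(y) = C1*exp(2^(1/3)*y*(1/k)^(1/3)) + C2*exp(2^(1/3)*y*(-1 + sqrt(3)*I)*(1/k)^(1/3)/2) + C3*exp(-2^(1/3)*y*(1 + sqrt(3)*I)*(1/k)^(1/3)/2)


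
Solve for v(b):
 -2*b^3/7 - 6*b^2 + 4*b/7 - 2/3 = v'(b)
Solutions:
 v(b) = C1 - b^4/14 - 2*b^3 + 2*b^2/7 - 2*b/3


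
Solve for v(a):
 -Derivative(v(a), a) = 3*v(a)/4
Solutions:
 v(a) = C1*exp(-3*a/4)


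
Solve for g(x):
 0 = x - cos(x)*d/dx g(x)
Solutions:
 g(x) = C1 + Integral(x/cos(x), x)


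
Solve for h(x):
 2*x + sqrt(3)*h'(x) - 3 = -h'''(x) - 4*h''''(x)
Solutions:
 h(x) = C1 + C2*exp(x*(-2 + (1 + 216*sqrt(3) + sqrt(-1 + (1 + 216*sqrt(3))^2))^(-1/3) + (1 + 216*sqrt(3) + sqrt(-1 + (1 + 216*sqrt(3))^2))^(1/3))/24)*sin(sqrt(3)*x*(-(1 + 216*sqrt(3) + sqrt(-1 + (1 + 216*sqrt(3))^2))^(1/3) + (1 + 216*sqrt(3) + sqrt(-1 + (1 + 216*sqrt(3))^2))^(-1/3))/24) + C3*exp(x*(-2 + (1 + 216*sqrt(3) + sqrt(-1 + (1 + 216*sqrt(3))^2))^(-1/3) + (1 + 216*sqrt(3) + sqrt(-1 + (1 + 216*sqrt(3))^2))^(1/3))/24)*cos(sqrt(3)*x*(-(1 + 216*sqrt(3) + sqrt(-1 + (1 + 216*sqrt(3))^2))^(1/3) + (1 + 216*sqrt(3) + sqrt(-1 + (1 + 216*sqrt(3))^2))^(-1/3))/24) + C4*exp(-x*((1 + 216*sqrt(3) + sqrt(-1 + (1 + 216*sqrt(3))^2))^(-1/3) + 1 + (1 + 216*sqrt(3) + sqrt(-1 + (1 + 216*sqrt(3))^2))^(1/3))/12) - sqrt(3)*x^2/3 + sqrt(3)*x


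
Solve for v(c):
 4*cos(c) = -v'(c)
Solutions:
 v(c) = C1 - 4*sin(c)


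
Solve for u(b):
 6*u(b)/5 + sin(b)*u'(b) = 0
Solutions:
 u(b) = C1*(cos(b) + 1)^(3/5)/(cos(b) - 1)^(3/5)


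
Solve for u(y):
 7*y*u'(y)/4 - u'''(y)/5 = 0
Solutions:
 u(y) = C1 + Integral(C2*airyai(70^(1/3)*y/2) + C3*airybi(70^(1/3)*y/2), y)


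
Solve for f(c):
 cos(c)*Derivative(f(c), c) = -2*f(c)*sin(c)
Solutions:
 f(c) = C1*cos(c)^2


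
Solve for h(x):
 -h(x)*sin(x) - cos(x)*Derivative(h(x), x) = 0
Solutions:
 h(x) = C1*cos(x)


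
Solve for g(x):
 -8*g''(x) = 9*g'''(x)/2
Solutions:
 g(x) = C1 + C2*x + C3*exp(-16*x/9)


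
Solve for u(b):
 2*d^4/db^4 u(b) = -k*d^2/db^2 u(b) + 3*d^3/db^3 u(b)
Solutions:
 u(b) = C1 + C2*b + C3*exp(b*(3 - sqrt(9 - 8*k))/4) + C4*exp(b*(sqrt(9 - 8*k) + 3)/4)


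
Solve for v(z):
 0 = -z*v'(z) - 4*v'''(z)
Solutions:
 v(z) = C1 + Integral(C2*airyai(-2^(1/3)*z/2) + C3*airybi(-2^(1/3)*z/2), z)


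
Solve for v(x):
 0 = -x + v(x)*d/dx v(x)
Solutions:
 v(x) = -sqrt(C1 + x^2)
 v(x) = sqrt(C1 + x^2)


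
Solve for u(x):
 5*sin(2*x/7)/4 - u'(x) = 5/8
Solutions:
 u(x) = C1 - 5*x/8 - 35*cos(2*x/7)/8


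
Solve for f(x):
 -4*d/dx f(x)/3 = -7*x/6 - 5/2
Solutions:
 f(x) = C1 + 7*x^2/16 + 15*x/8


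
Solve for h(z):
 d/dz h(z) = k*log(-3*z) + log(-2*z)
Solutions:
 h(z) = C1 + z*(k + 1)*log(-z) + z*(-k + k*log(3) - 1 + log(2))


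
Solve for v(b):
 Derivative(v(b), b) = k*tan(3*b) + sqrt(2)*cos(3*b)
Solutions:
 v(b) = C1 - k*log(cos(3*b))/3 + sqrt(2)*sin(3*b)/3


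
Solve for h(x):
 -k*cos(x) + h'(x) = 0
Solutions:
 h(x) = C1 + k*sin(x)


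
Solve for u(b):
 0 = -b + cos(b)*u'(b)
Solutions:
 u(b) = C1 + Integral(b/cos(b), b)


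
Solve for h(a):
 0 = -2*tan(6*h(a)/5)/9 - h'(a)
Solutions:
 h(a) = -5*asin(C1*exp(-4*a/15))/6 + 5*pi/6
 h(a) = 5*asin(C1*exp(-4*a/15))/6


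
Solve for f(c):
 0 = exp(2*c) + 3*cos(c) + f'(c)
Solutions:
 f(c) = C1 - exp(2*c)/2 - 3*sin(c)


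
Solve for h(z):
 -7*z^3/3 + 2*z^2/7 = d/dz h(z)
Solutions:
 h(z) = C1 - 7*z^4/12 + 2*z^3/21


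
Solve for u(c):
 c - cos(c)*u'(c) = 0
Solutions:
 u(c) = C1 + Integral(c/cos(c), c)


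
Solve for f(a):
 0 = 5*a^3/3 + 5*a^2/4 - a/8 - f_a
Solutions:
 f(a) = C1 + 5*a^4/12 + 5*a^3/12 - a^2/16


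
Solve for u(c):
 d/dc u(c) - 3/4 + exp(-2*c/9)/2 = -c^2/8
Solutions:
 u(c) = C1 - c^3/24 + 3*c/4 + 9*exp(-2*c/9)/4


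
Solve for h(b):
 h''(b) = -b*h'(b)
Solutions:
 h(b) = C1 + C2*erf(sqrt(2)*b/2)


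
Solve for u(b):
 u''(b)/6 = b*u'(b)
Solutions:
 u(b) = C1 + C2*erfi(sqrt(3)*b)


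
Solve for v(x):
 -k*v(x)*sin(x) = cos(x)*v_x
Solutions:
 v(x) = C1*exp(k*log(cos(x)))


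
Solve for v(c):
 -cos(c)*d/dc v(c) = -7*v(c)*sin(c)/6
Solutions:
 v(c) = C1/cos(c)^(7/6)


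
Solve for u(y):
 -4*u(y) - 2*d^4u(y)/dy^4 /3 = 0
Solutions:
 u(y) = (C1*sin(2^(3/4)*3^(1/4)*y/2) + C2*cos(2^(3/4)*3^(1/4)*y/2))*exp(-2^(3/4)*3^(1/4)*y/2) + (C3*sin(2^(3/4)*3^(1/4)*y/2) + C4*cos(2^(3/4)*3^(1/4)*y/2))*exp(2^(3/4)*3^(1/4)*y/2)


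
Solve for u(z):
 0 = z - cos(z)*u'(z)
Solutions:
 u(z) = C1 + Integral(z/cos(z), z)


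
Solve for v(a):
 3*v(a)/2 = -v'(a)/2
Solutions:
 v(a) = C1*exp(-3*a)


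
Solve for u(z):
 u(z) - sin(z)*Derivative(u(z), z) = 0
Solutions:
 u(z) = C1*sqrt(cos(z) - 1)/sqrt(cos(z) + 1)


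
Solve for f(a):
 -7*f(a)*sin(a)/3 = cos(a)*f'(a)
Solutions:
 f(a) = C1*cos(a)^(7/3)


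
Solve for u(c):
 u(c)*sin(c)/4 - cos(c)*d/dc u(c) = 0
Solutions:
 u(c) = C1/cos(c)^(1/4)


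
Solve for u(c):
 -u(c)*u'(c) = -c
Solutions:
 u(c) = -sqrt(C1 + c^2)
 u(c) = sqrt(C1 + c^2)


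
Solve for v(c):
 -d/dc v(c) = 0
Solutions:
 v(c) = C1


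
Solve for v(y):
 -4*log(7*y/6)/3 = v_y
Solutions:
 v(y) = C1 - 4*y*log(y)/3 - 4*y*log(7)/3 + 4*y/3 + 4*y*log(6)/3


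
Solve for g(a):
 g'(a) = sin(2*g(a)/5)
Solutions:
 -a + 5*log(cos(2*g(a)/5) - 1)/4 - 5*log(cos(2*g(a)/5) + 1)/4 = C1


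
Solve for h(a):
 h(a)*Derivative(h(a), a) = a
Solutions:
 h(a) = -sqrt(C1 + a^2)
 h(a) = sqrt(C1 + a^2)


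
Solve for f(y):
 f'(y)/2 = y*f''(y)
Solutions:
 f(y) = C1 + C2*y^(3/2)


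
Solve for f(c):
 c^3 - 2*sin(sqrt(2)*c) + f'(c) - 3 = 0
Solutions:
 f(c) = C1 - c^4/4 + 3*c - sqrt(2)*cos(sqrt(2)*c)


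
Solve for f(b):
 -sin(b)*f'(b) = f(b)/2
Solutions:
 f(b) = C1*(cos(b) + 1)^(1/4)/(cos(b) - 1)^(1/4)


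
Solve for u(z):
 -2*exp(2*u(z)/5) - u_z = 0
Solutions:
 u(z) = 5*log(-sqrt(-1/(C1 - 2*z))) - 5*log(2) + 5*log(10)/2
 u(z) = 5*log(-1/(C1 - 2*z))/2 - 5*log(2) + 5*log(10)/2


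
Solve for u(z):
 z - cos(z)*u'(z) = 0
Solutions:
 u(z) = C1 + Integral(z/cos(z), z)


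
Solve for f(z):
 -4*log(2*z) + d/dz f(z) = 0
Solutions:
 f(z) = C1 + 4*z*log(z) - 4*z + z*log(16)


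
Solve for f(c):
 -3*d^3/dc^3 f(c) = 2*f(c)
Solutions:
 f(c) = C3*exp(-2^(1/3)*3^(2/3)*c/3) + (C1*sin(2^(1/3)*3^(1/6)*c/2) + C2*cos(2^(1/3)*3^(1/6)*c/2))*exp(2^(1/3)*3^(2/3)*c/6)


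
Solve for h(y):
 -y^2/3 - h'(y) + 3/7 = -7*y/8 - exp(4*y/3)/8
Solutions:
 h(y) = C1 - y^3/9 + 7*y^2/16 + 3*y/7 + 3*exp(4*y/3)/32


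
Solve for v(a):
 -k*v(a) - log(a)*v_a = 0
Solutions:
 v(a) = C1*exp(-k*li(a))


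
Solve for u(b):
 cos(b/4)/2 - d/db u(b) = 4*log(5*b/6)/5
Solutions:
 u(b) = C1 - 4*b*log(b)/5 - 4*b*log(5)/5 + 4*b/5 + 4*b*log(6)/5 + 2*sin(b/4)


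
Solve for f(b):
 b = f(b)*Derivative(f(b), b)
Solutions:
 f(b) = -sqrt(C1 + b^2)
 f(b) = sqrt(C1 + b^2)


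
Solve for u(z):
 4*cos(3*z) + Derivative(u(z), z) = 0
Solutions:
 u(z) = C1 - 4*sin(3*z)/3


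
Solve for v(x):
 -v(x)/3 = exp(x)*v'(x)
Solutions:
 v(x) = C1*exp(exp(-x)/3)


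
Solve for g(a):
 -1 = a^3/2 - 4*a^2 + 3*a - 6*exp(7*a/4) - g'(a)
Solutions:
 g(a) = C1 + a^4/8 - 4*a^3/3 + 3*a^2/2 + a - 24*exp(7*a/4)/7


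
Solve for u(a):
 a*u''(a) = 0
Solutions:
 u(a) = C1 + C2*a


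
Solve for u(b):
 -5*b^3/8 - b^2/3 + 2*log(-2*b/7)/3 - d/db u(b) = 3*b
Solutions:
 u(b) = C1 - 5*b^4/32 - b^3/9 - 3*b^2/2 + 2*b*log(-b)/3 + 2*b*(-log(7) - 1 + log(2))/3


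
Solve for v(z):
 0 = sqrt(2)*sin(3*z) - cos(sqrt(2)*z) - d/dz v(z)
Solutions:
 v(z) = C1 - sqrt(2)*sin(sqrt(2)*z)/2 - sqrt(2)*cos(3*z)/3


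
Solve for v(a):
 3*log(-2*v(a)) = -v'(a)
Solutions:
 Integral(1/(log(-_y) + log(2)), (_y, v(a)))/3 = C1 - a
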